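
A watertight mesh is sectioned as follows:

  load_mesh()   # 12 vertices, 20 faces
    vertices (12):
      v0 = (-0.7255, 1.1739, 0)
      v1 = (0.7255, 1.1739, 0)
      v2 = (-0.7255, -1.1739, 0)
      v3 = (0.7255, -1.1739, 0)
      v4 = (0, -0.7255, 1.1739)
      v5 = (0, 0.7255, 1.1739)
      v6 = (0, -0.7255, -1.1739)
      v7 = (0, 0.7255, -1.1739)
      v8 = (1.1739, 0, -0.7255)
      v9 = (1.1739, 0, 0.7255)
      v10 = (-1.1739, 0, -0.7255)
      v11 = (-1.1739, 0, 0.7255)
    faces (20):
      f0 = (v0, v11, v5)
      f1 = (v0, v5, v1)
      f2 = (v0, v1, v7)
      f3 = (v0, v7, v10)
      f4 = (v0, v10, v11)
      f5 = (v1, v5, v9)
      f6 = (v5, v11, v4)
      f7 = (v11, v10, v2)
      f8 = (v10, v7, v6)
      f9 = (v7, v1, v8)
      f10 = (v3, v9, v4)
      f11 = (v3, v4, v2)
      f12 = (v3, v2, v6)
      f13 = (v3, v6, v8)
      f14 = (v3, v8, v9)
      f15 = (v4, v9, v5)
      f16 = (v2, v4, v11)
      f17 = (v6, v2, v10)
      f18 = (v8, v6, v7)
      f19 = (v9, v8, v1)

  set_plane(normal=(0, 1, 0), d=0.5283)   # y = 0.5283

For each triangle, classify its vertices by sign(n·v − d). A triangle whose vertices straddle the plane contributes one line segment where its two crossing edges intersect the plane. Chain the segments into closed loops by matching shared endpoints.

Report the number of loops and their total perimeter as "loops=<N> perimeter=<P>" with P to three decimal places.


loops=1 perimeter=6.656

Straddling triangles (10 of 20):
  (v0,v11,v5) [+-+] → (-0.972103, 0.5283, 0.398997)–(-0.319081, 0.5283, 1.05202)  len=0.9235
  (v0,v7,v10) [++-] → (-0.319081, 0.5283, -1.05202)–(-0.972103, 0.5283, -0.398997)  len=0.9235
  (v0,v10,v11) [+--] → (-0.972103, 0.5283, -0.398997)–(-0.972103, 0.5283, 0.398997)  len=0.7980
  (v1,v5,v9) [++-] → (0.319081, 0.5283, 1.05202)–(0.972103, 0.5283, 0.398997)  len=0.9235
  (v5,v11,v4) [+--] → (-0.319081, 0.5283, 1.05202)–(0, 0.5283, 1.1739)  len=0.3416
  (v10,v7,v6) [-+-] → (-0.319081, 0.5283, -1.05202)–(0, 0.5283, -1.1739)  len=0.3416
  (v7,v1,v8) [++-] → (0.972103, 0.5283, -0.398997)–(0.319081, 0.5283, -1.05202)  len=0.9235
  (v4,v9,v5) [--+] → (0.319081, 0.5283, 1.05202)–(0, 0.5283, 1.1739)  len=0.3416
  (v8,v6,v7) [--+] → (0, 0.5283, -1.1739)–(0.319081, 0.5283, -1.05202)  len=0.3416
  (v9,v8,v1) [--+] → (0.972103, 0.5283, -0.398997)–(0.972103, 0.5283, 0.398997)  len=0.7980

Chained into 1 loop(s):
  loop 1: 10 segments, perimeter = 6.6563
Total perimeter = 6.656


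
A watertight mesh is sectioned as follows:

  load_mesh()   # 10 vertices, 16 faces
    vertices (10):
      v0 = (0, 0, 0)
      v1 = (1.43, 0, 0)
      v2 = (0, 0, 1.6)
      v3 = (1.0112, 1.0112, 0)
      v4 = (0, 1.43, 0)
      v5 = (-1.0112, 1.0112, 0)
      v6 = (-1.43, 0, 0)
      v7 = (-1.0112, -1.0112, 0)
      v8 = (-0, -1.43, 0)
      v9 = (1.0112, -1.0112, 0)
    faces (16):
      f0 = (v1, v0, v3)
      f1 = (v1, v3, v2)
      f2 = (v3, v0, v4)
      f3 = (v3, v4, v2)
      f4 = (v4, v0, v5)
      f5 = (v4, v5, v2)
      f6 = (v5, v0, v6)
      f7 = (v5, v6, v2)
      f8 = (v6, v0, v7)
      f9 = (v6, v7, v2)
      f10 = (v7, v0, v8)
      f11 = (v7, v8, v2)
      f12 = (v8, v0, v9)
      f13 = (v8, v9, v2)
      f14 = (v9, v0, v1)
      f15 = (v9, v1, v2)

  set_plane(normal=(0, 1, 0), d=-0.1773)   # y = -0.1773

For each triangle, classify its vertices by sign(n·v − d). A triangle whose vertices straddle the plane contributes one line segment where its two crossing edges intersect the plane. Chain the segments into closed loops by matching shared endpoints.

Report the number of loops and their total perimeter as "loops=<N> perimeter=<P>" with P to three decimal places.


loops=1 perimeter=6.643

Straddling triangles (8 of 16):
  (v6,v0,v7) [++-] → (-0.1773, -0.1773, 0)–(-1.35657, -0.1773, 0)  len=1.1793
  (v6,v7,v2) [+-+] → (-1.35657, -0.1773, 0)–(-0.1773, -0.1773, 1.31946)  len=1.7696
  (v7,v0,v8) [-+-] → (-0.1773, -0.1773, 0)–(0, -0.1773, 0)  len=0.1773
  (v7,v8,v2) [--+] → (0, -0.1773, 1.40162)–(-0.1773, -0.1773, 1.31946)  len=0.1954
  (v8,v0,v9) [-+-] → (0, -0.1773, 0)–(0.1773, -0.1773, 0)  len=0.1773
  (v8,v9,v2) [--+] → (0.1773, -0.1773, 1.31946)–(0, -0.1773, 1.40162)  len=0.1954
  (v9,v0,v1) [-++] → (0.1773, -0.1773, 0)–(1.35657, -0.1773, 0)  len=1.1793
  (v9,v1,v2) [-++] → (1.35657, -0.1773, 0)–(0.1773, -0.1773, 1.31946)  len=1.7696

Chained into 1 loop(s):
  loop 1: 8 segments, perimeter = 6.6433
Total perimeter = 6.643


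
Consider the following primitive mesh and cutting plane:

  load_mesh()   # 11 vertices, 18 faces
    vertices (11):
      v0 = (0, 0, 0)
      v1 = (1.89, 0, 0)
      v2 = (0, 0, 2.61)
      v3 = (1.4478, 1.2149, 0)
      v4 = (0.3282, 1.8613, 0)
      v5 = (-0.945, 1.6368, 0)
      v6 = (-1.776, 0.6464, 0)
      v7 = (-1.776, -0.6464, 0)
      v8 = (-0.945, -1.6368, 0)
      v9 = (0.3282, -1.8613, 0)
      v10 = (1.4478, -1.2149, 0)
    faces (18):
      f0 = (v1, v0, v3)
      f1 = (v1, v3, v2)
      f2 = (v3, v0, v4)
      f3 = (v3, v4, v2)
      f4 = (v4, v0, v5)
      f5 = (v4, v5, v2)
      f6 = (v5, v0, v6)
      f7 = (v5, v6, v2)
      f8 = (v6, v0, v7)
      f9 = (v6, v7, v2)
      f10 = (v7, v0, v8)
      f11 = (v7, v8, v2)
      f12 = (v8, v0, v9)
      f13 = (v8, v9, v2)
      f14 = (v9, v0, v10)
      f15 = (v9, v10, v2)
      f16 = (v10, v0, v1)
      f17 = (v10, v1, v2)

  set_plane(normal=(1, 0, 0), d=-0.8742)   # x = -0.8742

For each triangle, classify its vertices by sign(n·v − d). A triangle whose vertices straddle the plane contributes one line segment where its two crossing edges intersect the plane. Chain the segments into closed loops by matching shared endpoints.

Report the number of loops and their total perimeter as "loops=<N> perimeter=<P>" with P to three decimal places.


loops=1 perimeter=7.701

Straddling triangles (10 of 18):
  (v4,v0,v5) [++-] → (-0.8742, 1.51417, 0)–(-0.8742, 1.64928, 0)  len=0.1351
  (v4,v5,v2) [+-+] → (-0.8742, 1.64928, 0)–(-0.8742, 1.51417, 0.195543)  len=0.2377
  (v5,v0,v6) [-+-] → (-0.8742, 1.51417, 0)–(-0.8742, 0.318177, 0)  len=1.1960
  (v5,v6,v2) [--+] → (-0.8742, 0.318177, 1.32528)–(-0.8742, 1.51417, 0.195543)  len=1.6452
  (v6,v0,v7) [-+-] → (-0.8742, 0.318177, 0)–(-0.8742, -0.318177, 0)  len=0.6364
  (v6,v7,v2) [--+] → (-0.8742, -0.318177, 1.32528)–(-0.8742, 0.318177, 1.32528)  len=0.6364
  (v7,v0,v8) [-+-] → (-0.8742, -0.318177, 0)–(-0.8742, -1.51417, 0)  len=1.1960
  (v7,v8,v2) [--+] → (-0.8742, -1.51417, 0.195543)–(-0.8742, -0.318177, 1.32528)  len=1.6452
  (v8,v0,v9) [-++] → (-0.8742, -1.51417, 0)–(-0.8742, -1.64928, 0)  len=0.1351
  (v8,v9,v2) [-++] → (-0.8742, -1.64928, 0)–(-0.8742, -1.51417, 0.195543)  len=0.2377

Chained into 1 loop(s):
  loop 1: 10 segments, perimeter = 7.7007
Total perimeter = 7.701


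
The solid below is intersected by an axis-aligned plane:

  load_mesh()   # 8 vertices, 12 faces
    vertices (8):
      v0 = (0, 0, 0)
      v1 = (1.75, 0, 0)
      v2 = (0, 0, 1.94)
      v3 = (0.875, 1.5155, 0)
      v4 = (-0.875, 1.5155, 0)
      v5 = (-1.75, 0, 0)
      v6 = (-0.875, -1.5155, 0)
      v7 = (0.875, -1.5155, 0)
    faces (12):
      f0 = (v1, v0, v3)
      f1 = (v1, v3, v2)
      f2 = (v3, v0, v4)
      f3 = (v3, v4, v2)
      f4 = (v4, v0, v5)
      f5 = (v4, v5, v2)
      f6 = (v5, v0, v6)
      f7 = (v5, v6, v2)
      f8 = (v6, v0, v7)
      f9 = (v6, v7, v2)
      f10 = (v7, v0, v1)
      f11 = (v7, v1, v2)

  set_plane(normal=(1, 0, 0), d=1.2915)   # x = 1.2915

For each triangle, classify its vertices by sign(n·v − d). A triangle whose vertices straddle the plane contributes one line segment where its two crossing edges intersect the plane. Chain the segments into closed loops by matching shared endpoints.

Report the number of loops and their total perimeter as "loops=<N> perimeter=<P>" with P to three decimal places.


Straddling triangles (4 of 12):
  (v1,v0,v3) [+--] → (1.2915, 0, 0)–(1.2915, 0.794122, 0)  len=0.7941
  (v1,v3,v2) [+--] → (1.2915, 0.794122, 0)–(1.2915, 0, 0.50828)  len=0.9429
  (v7,v0,v1) [--+] → (1.2915, 0, 0)–(1.2915, -0.794122, 0)  len=0.7941
  (v7,v1,v2) [-+-] → (1.2915, -0.794122, 0)–(1.2915, 0, 0.50828)  len=0.9429

Chained into 1 loop(s):
  loop 1: 4 segments, perimeter = 3.4740
Total perimeter = 3.474

loops=1 perimeter=3.474


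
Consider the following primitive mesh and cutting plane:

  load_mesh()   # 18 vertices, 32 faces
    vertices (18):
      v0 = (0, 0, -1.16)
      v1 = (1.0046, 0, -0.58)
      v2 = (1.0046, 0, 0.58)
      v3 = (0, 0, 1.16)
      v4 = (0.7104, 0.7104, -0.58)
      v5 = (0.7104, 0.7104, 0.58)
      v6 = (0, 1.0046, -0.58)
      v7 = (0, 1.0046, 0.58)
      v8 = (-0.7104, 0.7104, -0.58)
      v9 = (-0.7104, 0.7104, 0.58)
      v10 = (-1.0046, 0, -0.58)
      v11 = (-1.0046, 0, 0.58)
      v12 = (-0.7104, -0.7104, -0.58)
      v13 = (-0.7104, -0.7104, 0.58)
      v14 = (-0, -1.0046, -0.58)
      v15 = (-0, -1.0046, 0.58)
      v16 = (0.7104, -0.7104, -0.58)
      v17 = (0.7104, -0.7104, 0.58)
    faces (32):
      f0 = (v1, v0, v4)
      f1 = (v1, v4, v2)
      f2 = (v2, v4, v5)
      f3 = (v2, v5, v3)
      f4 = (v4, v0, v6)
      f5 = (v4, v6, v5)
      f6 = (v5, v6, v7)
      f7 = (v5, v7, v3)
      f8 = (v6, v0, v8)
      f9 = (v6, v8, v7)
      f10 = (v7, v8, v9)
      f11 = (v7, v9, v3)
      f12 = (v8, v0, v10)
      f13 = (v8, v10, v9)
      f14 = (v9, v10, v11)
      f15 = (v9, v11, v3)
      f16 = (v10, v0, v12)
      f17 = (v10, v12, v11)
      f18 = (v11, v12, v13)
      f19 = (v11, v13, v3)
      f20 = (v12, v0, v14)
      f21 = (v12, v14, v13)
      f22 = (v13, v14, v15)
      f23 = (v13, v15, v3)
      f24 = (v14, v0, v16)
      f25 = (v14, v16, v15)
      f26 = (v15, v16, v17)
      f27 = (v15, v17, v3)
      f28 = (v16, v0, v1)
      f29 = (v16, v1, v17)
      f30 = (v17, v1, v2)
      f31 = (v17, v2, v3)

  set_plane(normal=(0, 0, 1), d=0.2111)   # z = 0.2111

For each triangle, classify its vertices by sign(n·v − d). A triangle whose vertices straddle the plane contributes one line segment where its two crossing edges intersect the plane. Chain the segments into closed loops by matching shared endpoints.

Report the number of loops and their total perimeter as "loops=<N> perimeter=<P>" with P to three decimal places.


loops=1 perimeter=6.151

Straddling triangles (16 of 32):
  (v1,v4,v2) [--+] → (0.911039, 0.225919, 0.2111)–(1.0046, 0, 0.2111)  len=0.2445
  (v2,v4,v5) [+-+] → (0.911039, 0.225919, 0.2111)–(0.7104, 0.7104, 0.2111)  len=0.5244
  (v4,v6,v5) [--+] → (0.484481, 0.803961, 0.2111)–(0.7104, 0.7104, 0.2111)  len=0.2445
  (v5,v6,v7) [+-+] → (0.484481, 0.803961, 0.2111)–(0, 1.0046, 0.2111)  len=0.5244
  (v6,v8,v7) [--+] → (-0.225919, 0.911039, 0.2111)–(0, 1.0046, 0.2111)  len=0.2445
  (v7,v8,v9) [+-+] → (-0.225919, 0.911039, 0.2111)–(-0.7104, 0.7104, 0.2111)  len=0.5244
  (v8,v10,v9) [--+] → (-0.803961, 0.484481, 0.2111)–(-0.7104, 0.7104, 0.2111)  len=0.2445
  (v9,v10,v11) [+-+] → (-0.803961, 0.484481, 0.2111)–(-1.0046, 0, 0.2111)  len=0.5244
  (v10,v12,v11) [--+] → (-0.911039, -0.225919, 0.2111)–(-1.0046, 0, 0.2111)  len=0.2445
  (v11,v12,v13) [+-+] → (-0.911039, -0.225919, 0.2111)–(-0.7104, -0.7104, 0.2111)  len=0.5244
  (v12,v14,v13) [--+] → (-0.484481, -0.803961, 0.2111)–(-0.7104, -0.7104, 0.2111)  len=0.2445
  (v13,v14,v15) [+-+] → (-0.484481, -0.803961, 0.2111)–(0, -1.0046, 0.2111)  len=0.5244
  (v14,v16,v15) [--+] → (0.225919, -0.911039, 0.2111)–(0, -1.0046, 0.2111)  len=0.2445
  (v15,v16,v17) [+-+] → (0.225919, -0.911039, 0.2111)–(0.7104, -0.7104, 0.2111)  len=0.5244
  (v16,v1,v17) [--+] → (0.803961, -0.484481, 0.2111)–(0.7104, -0.7104, 0.2111)  len=0.2445
  (v17,v1,v2) [+-+] → (0.803961, -0.484481, 0.2111)–(1.0046, 0, 0.2111)  len=0.5244

Chained into 1 loop(s):
  loop 1: 16 segments, perimeter = 6.1513
Total perimeter = 6.151


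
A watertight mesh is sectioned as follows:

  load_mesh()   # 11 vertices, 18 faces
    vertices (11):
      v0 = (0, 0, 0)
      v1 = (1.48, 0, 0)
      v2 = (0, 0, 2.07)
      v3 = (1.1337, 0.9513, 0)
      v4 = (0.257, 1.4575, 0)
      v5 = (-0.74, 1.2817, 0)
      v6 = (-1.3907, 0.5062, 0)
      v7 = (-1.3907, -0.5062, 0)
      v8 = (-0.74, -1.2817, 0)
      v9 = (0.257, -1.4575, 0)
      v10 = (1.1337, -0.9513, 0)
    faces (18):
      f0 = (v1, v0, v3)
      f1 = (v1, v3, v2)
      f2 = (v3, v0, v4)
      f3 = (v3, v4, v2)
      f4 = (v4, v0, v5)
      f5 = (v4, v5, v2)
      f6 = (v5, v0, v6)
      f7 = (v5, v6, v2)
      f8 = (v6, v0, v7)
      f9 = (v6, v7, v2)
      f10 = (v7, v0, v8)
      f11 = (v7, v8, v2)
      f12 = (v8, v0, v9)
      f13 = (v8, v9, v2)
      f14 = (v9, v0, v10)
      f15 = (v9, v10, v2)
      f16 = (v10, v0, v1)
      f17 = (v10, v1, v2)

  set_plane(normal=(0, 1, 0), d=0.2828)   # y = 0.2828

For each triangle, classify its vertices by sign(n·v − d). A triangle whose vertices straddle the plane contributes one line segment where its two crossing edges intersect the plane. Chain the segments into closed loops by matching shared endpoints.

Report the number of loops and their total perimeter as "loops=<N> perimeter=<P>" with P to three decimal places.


loops=1 perimeter=7.165

Straddling triangles (10 of 18):
  (v1,v0,v3) [--+] → (0.337023, 0.2828, 0)–(1.37705, 0.2828, 0)  len=1.0400
  (v1,v3,v2) [-+-] → (1.37705, 0.2828, 0)–(0.337023, 0.2828, 1.45464)  len=1.7882
  (v3,v0,v4) [+-+] → (0.337023, 0.2828, 0)–(0.0498659, 0.2828, 0)  len=0.2872
  (v3,v4,v2) [++-] → (0.0498659, 0.2828, 1.66836)–(0.337023, 0.2828, 1.45464)  len=0.3580
  (v4,v0,v5) [+-+] → (0.0498659, 0.2828, 0)–(-0.163277, 0.2828, 0)  len=0.2131
  (v4,v5,v2) [++-] → (-0.163277, 0.2828, 1.61327)–(0.0498659, 0.2828, 1.66836)  len=0.2201
  (v5,v0,v6) [+-+] → (-0.163277, 0.2828, 0)–(-0.776946, 0.2828, 0)  len=0.6137
  (v5,v6,v2) [++-] → (-0.776946, 0.2828, 0.913548)–(-0.163277, 0.2828, 1.61327)  len=0.9307
  (v6,v0,v7) [+--] → (-0.776946, 0.2828, 0)–(-1.3907, 0.2828, 0)  len=0.6138
  (v6,v7,v2) [+--] → (-1.3907, 0.2828, 0)–(-0.776946, 0.2828, 0.913548)  len=1.1006

Chained into 1 loop(s):
  loop 1: 10 segments, perimeter = 7.1653
Total perimeter = 7.165


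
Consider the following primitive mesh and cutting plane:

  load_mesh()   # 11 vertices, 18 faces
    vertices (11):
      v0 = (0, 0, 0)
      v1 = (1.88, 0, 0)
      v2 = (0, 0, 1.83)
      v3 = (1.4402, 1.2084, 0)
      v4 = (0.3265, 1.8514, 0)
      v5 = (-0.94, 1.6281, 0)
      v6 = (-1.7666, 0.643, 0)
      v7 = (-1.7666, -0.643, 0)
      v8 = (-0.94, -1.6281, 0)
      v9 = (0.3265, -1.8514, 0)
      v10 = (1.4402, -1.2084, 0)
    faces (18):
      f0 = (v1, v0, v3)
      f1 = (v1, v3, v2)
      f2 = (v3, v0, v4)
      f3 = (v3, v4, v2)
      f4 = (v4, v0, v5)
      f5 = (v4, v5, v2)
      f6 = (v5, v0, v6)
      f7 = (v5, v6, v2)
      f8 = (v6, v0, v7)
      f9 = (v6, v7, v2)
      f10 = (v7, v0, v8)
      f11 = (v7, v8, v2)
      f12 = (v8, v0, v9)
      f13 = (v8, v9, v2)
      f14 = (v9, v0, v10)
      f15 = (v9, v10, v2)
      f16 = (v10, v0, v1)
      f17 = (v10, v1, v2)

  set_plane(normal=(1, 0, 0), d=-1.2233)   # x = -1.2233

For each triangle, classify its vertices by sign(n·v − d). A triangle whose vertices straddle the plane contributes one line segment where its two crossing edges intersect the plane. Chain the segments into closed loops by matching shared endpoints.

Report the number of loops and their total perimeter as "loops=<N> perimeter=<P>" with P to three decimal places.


Straddling triangles (6 of 18):
  (v5,v0,v6) [++-] → (-1.2233, 0.445252, 0)–(-1.2233, 1.29048, 0)  len=0.8452
  (v5,v6,v2) [+-+] → (-1.2233, 1.29048, 0)–(-1.2233, 0.445252, 0.562798)  len=1.0155
  (v6,v0,v7) [-+-] → (-1.2233, 0.445252, 0)–(-1.2233, -0.445252, 0)  len=0.8905
  (v6,v7,v2) [--+] → (-1.2233, -0.445252, 0.562798)–(-1.2233, 0.445252, 0.562798)  len=0.8905
  (v7,v0,v8) [-++] → (-1.2233, -0.445252, 0)–(-1.2233, -1.29048, 0)  len=0.8452
  (v7,v8,v2) [-++] → (-1.2233, -1.29048, 0)–(-1.2233, -0.445252, 0.562798)  len=1.0155

Chained into 1 loop(s):
  loop 1: 6 segments, perimeter = 5.5024
Total perimeter = 5.502

loops=1 perimeter=5.502


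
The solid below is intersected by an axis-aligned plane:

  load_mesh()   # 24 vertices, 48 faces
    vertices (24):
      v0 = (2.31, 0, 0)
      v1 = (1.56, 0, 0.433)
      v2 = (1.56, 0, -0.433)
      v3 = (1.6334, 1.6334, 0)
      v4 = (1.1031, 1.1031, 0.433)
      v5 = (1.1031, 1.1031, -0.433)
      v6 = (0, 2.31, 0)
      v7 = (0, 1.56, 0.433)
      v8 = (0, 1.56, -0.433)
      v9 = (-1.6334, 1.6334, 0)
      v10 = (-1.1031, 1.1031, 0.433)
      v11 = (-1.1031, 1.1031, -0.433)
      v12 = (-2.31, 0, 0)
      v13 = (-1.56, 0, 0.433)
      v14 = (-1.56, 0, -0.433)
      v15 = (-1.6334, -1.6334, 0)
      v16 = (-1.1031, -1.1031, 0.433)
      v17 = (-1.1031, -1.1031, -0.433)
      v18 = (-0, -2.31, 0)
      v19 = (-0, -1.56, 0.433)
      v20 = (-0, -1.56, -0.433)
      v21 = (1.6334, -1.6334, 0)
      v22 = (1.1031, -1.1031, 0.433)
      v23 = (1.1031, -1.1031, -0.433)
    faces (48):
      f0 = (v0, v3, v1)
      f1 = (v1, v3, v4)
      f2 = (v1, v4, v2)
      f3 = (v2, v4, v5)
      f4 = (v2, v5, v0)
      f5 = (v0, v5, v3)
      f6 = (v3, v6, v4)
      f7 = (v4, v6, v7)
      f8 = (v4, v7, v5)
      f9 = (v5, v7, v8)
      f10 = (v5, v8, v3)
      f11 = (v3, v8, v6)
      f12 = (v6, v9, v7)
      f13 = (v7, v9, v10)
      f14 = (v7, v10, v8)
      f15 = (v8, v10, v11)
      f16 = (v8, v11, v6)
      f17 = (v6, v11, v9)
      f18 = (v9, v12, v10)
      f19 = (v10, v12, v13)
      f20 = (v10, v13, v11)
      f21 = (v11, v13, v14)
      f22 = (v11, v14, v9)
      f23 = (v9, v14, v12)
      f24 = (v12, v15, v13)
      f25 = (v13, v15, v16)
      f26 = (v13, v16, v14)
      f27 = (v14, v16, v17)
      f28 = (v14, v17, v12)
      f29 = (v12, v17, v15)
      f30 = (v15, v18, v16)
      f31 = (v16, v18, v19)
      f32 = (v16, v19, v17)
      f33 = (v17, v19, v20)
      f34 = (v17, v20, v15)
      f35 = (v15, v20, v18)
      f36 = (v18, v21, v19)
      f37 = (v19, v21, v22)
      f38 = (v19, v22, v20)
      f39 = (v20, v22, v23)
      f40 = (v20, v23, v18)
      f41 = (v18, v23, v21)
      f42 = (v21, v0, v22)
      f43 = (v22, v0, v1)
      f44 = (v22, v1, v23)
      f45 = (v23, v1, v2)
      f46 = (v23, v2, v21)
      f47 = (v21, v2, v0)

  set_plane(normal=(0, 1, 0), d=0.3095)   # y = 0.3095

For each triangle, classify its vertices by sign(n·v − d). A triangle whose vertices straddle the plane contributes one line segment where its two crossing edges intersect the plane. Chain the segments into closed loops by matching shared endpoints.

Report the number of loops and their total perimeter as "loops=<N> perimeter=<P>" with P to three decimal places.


Straddling triangles (12 of 48):
  (v0,v3,v1) [-+-] → (2.1818, 0.3095, 0)–(1.57391, 0.3095, 0.350954)  len=0.7019
  (v1,v3,v4) [-++] → (1.57391, 0.3095, 0.350954)–(1.43181, 0.3095, 0.433)  len=0.1641
  (v1,v4,v2) [-+-] → (1.43181, 0.3095, 0.433)–(1.43181, 0.3095, -0.190024)  len=0.6230
  (v2,v4,v5) [-++] → (1.43181, 0.3095, -0.190024)–(1.43181, 0.3095, -0.433)  len=0.2430
  (v2,v5,v0) [-+-] → (1.43181, 0.3095, -0.433)–(1.97138, 0.3095, -0.121488)  len=0.6230
  (v0,v5,v3) [-++] → (1.97138, 0.3095, -0.121488)–(2.1818, 0.3095, 0)  len=0.2430
  (v9,v12,v10) [+-+] → (-2.1818, 0.3095, 0)–(-1.97138, 0.3095, 0.121488)  len=0.2430
  (v10,v12,v13) [+--] → (-1.97138, 0.3095, 0.121488)–(-1.43181, 0.3095, 0.433)  len=0.6230
  (v10,v13,v11) [+-+] → (-1.43181, 0.3095, 0.433)–(-1.43181, 0.3095, 0.190024)  len=0.2430
  (v11,v13,v14) [+--] → (-1.43181, 0.3095, 0.190024)–(-1.43181, 0.3095, -0.433)  len=0.6230
  (v11,v14,v9) [+-+] → (-1.43181, 0.3095, -0.433)–(-1.57391, 0.3095, -0.350954)  len=0.1641
  (v9,v14,v12) [+--] → (-1.57391, 0.3095, -0.350954)–(-2.1818, 0.3095, 0)  len=0.7019

Chained into 2 loop(s):
  loop 1: 6 segments, perimeter = 2.5980
  loop 2: 6 segments, perimeter = 2.5980
Total perimeter = 5.196

loops=2 perimeter=5.196


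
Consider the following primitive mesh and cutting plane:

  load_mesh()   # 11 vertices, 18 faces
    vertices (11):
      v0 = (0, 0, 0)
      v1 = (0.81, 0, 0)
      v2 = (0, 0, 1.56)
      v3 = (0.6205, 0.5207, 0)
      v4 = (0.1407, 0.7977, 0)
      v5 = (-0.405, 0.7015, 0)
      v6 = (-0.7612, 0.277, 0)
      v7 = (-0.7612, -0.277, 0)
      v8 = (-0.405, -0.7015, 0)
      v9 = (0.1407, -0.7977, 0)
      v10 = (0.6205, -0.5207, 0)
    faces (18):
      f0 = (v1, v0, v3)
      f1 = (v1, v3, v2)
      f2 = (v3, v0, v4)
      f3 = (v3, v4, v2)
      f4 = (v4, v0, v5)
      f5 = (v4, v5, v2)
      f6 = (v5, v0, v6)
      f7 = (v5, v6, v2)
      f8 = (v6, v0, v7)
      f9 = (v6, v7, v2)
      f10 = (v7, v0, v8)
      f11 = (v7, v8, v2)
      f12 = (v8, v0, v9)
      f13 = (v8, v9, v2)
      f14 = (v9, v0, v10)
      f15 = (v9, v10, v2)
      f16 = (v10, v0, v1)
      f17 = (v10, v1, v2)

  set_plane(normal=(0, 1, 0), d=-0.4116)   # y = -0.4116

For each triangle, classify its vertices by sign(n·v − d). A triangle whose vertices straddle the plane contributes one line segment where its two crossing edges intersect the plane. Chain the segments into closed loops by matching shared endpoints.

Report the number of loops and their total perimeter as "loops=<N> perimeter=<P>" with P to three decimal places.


loops=1 perimeter=3.369

Straddling triangles (8 of 18):
  (v7,v0,v8) [++-] → (-0.237631, -0.4116, 0)–(-0.648256, -0.4116, 0)  len=0.4106
  (v7,v8,v2) [+-+] → (-0.648256, -0.4116, 0)–(-0.237631, -0.4116, 0.644681)  len=0.7643
  (v8,v0,v9) [-+-] → (-0.237631, -0.4116, 0)–(0.0725989, -0.4116, 0)  len=0.3102
  (v8,v9,v2) [--+] → (0.0725989, -0.4116, 0.755066)–(-0.237631, -0.4116, 0.644681)  len=0.3293
  (v9,v0,v10) [-+-] → (0.0725989, -0.4116, 0)–(0.490489, -0.4116, 0)  len=0.4179
  (v9,v10,v2) [--+] → (0.490489, -0.4116, 0.32686)–(0.0725989, -0.4116, 0.755066)  len=0.5983
  (v10,v0,v1) [-++] → (0.490489, -0.4116, 0)–(0.660205, -0.4116, 0)  len=0.1697
  (v10,v1,v2) [-++] → (0.660205, -0.4116, 0)–(0.490489, -0.4116, 0.32686)  len=0.3683

Chained into 1 loop(s):
  loop 1: 8 segments, perimeter = 3.3687
Total perimeter = 3.369


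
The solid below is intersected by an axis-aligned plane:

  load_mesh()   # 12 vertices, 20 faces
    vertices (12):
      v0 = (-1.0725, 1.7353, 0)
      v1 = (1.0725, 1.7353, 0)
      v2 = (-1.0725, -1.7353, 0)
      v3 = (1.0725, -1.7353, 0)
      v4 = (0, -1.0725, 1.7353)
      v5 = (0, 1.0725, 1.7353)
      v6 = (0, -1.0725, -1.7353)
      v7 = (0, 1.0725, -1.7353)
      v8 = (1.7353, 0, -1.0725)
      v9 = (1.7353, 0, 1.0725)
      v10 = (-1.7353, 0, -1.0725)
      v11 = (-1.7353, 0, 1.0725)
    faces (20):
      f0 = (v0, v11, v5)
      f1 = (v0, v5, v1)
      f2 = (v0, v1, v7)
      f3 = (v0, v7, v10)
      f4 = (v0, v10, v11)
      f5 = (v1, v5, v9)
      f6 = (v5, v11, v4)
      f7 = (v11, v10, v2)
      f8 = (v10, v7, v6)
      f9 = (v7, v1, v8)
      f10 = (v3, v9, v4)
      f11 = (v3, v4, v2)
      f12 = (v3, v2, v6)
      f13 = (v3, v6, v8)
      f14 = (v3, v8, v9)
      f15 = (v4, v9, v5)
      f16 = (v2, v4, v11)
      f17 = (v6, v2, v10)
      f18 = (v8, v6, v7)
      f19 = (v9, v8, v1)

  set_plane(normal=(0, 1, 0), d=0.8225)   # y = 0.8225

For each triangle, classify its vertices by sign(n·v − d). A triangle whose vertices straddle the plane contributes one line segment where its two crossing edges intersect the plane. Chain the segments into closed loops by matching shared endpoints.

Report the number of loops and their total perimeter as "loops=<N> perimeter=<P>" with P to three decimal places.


loops=1 perimeter=9.740

Straddling triangles (10 of 20):
  (v0,v11,v5) [+-+] → (-1.42115, 0.8225, 0.564155)–(-0.404499, 0.8225, 1.5808)  len=1.4378
  (v0,v7,v10) [++-] → (-0.404499, 0.8225, -1.5808)–(-1.42115, 0.8225, -0.564155)  len=1.4378
  (v0,v10,v11) [+--] → (-1.42115, 0.8225, -0.564155)–(-1.42115, 0.8225, 0.564155)  len=1.1283
  (v1,v5,v9) [++-] → (0.404499, 0.8225, 1.5808)–(1.42115, 0.8225, 0.564155)  len=1.4378
  (v5,v11,v4) [+--] → (-0.404499, 0.8225, 1.5808)–(0, 0.8225, 1.7353)  len=0.4330
  (v10,v7,v6) [-+-] → (-0.404499, 0.8225, -1.5808)–(0, 0.8225, -1.7353)  len=0.4330
  (v7,v1,v8) [++-] → (1.42115, 0.8225, -0.564155)–(0.404499, 0.8225, -1.5808)  len=1.4378
  (v4,v9,v5) [--+] → (0.404499, 0.8225, 1.5808)–(0, 0.8225, 1.7353)  len=0.4330
  (v8,v6,v7) [--+] → (0, 0.8225, -1.7353)–(0.404499, 0.8225, -1.5808)  len=0.4330
  (v9,v8,v1) [--+] → (1.42115, 0.8225, -0.564155)–(1.42115, 0.8225, 0.564155)  len=1.1283

Chained into 1 loop(s):
  loop 1: 10 segments, perimeter = 9.7396
Total perimeter = 9.740


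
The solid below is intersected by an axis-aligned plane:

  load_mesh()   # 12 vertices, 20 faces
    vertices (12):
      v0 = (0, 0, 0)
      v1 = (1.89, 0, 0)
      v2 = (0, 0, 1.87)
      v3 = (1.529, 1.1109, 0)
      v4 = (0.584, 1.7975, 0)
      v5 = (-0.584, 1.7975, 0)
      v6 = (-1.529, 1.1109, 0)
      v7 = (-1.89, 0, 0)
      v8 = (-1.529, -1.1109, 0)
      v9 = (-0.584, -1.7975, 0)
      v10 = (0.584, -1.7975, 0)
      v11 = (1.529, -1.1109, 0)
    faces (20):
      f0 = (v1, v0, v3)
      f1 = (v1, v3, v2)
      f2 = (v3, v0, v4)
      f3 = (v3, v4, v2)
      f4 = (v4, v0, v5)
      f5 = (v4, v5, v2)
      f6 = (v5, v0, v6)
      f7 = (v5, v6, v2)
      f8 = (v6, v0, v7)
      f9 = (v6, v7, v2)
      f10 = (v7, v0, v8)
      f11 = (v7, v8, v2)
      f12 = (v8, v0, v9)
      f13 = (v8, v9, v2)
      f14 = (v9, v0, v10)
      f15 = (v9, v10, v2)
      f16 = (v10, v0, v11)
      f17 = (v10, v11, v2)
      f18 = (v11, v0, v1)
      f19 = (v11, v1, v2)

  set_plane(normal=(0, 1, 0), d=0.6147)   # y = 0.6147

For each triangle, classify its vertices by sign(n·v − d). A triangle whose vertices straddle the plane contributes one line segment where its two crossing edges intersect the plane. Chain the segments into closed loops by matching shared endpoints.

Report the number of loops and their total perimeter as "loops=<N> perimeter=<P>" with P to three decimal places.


Straddling triangles (10 of 20):
  (v1,v0,v3) [--+] → (0.846049, 0.6147, 0)–(1.69025, 0.6147, 0)  len=0.8442
  (v1,v3,v2) [-+-] → (1.69025, 0.6147, 0)–(0.846049, 0.6147, 0.835263)  len=1.1876
  (v3,v0,v4) [+-+] → (0.846049, 0.6147, 0)–(0.199713, 0.6147, 0)  len=0.6463
  (v3,v4,v2) [++-] → (0.199713, 0.6147, 1.23051)–(0.846049, 0.6147, 0.835263)  len=0.7576
  (v4,v0,v5) [+-+] → (0.199713, 0.6147, 0)–(-0.199713, 0.6147, 0)  len=0.3994
  (v4,v5,v2) [++-] → (-0.199713, 0.6147, 1.23051)–(0.199713, 0.6147, 1.23051)  len=0.3994
  (v5,v0,v6) [+-+] → (-0.199713, 0.6147, 0)–(-0.846049, 0.6147, 0)  len=0.6463
  (v5,v6,v2) [++-] → (-0.846049, 0.6147, 0.835263)–(-0.199713, 0.6147, 1.23051)  len=0.7576
  (v6,v0,v7) [+--] → (-0.846049, 0.6147, 0)–(-1.69025, 0.6147, 0)  len=0.8442
  (v6,v7,v2) [+--] → (-1.69025, 0.6147, 0)–(-0.846049, 0.6147, 0.835263)  len=1.1876

Chained into 1 loop(s):
  loop 1: 10 segments, perimeter = 7.6703
Total perimeter = 7.670

loops=1 perimeter=7.670


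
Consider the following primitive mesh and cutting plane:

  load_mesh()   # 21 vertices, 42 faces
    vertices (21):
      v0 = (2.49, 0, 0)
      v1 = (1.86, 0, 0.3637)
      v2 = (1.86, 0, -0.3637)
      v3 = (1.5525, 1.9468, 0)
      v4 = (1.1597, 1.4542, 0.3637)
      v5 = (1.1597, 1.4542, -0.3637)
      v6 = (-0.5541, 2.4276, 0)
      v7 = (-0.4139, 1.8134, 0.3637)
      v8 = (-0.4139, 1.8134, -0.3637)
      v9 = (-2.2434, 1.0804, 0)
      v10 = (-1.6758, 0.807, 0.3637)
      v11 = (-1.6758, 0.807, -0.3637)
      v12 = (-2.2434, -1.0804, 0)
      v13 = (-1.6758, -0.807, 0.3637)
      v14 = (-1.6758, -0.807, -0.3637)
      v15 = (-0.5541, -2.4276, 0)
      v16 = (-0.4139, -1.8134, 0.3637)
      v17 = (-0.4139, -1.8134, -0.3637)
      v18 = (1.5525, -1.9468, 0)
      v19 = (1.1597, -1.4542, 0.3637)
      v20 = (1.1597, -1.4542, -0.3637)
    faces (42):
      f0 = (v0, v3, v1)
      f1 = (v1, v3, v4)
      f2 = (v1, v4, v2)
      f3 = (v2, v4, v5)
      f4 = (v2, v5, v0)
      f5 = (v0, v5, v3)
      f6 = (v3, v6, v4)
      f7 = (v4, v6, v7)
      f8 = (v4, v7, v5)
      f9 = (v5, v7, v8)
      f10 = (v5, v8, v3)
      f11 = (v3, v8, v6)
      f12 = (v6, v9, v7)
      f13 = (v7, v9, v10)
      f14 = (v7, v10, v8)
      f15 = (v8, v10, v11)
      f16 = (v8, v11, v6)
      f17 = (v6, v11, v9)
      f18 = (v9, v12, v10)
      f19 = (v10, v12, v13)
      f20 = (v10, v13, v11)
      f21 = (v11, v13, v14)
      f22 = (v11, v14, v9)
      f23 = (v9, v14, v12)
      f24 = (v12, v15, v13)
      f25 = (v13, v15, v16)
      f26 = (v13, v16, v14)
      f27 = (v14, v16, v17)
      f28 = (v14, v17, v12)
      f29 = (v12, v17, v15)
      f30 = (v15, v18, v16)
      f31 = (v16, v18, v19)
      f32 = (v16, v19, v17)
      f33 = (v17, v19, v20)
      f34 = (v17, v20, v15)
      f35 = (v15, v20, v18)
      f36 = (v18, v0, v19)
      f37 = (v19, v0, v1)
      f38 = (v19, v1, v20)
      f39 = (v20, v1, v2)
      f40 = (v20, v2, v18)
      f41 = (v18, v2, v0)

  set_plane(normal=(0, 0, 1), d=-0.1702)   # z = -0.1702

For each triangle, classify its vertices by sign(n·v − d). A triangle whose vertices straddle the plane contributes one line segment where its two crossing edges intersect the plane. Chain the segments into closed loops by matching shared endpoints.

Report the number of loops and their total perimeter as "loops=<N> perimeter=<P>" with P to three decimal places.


Straddling triangles (28 of 42):
  (v1,v4,v2) [++-] → (1.67371, 0.38684, -0.1702)–(1.86, 0, -0.1702)  len=0.4294
  (v2,v4,v5) [-+-] → (1.67371, 0.38684, -0.1702)–(1.1597, 1.4542, -0.1702)  len=1.1847
  (v2,v5,v0) [--+] → (1.86746, 0.680519, -0.1702)–(2.19518, 0, -0.1702)  len=0.7553
  (v0,v5,v3) [+-+] → (1.86746, 0.680519, -0.1702)–(1.36868, 1.71628, -0.1702)  len=1.1496
  (v4,v7,v5) [++-] → (0.741097, 1.54975, -0.1702)–(1.1597, 1.4542, -0.1702)  len=0.4294
  (v5,v7,v8) [-+-] → (0.741097, 1.54975, -0.1702)–(-0.4139, 1.8134, -0.1702)  len=1.1847
  (v5,v8,v3) [--+] → (0.632288, 1.88437, -0.1702)–(1.36868, 1.71628, -0.1702)  len=0.7553
  (v3,v8,v6) [+-+] → (0.632288, 1.88437, -0.1702)–(-0.488491, 2.14017, -0.1702)  len=1.1496
  (v7,v10,v8) [++-] → (-0.749586, 1.54568, -0.1702)–(-0.4139, 1.8134, -0.1702)  len=0.4294
  (v8,v10,v11) [-+-] → (-0.749586, 1.54568, -0.1702)–(-1.6758, 0.807, -0.1702)  len=1.1847
  (v8,v11,v6) [--+] → (-1.07902, 1.66921, -0.1702)–(-0.488491, 2.14017, -0.1702)  len=0.7553
  (v6,v11,v9) [+-+] → (-1.07902, 1.66921, -0.1702)–(-1.97778, 0.952458, -0.1702)  len=1.1496
  (v10,v13,v11) [++-] → (-1.6758, 0.37765, -0.1702)–(-1.6758, 0.807, -0.1702)  len=0.4293
  (v11,v13,v14) [-+-] → (-1.6758, 0.37765, -0.1702)–(-1.6758, -0.807, -0.1702)  len=1.1847
  (v11,v14,v9) [--+] → (-1.97778, 0.197157, -0.1702)–(-1.97778, 0.952458, -0.1702)  len=0.7553
  (v9,v14,v12) [+-+] → (-1.97778, 0.197157, -0.1702)–(-1.97778, -0.952458, -0.1702)  len=1.1496
  (v13,v16,v14) [++-] → (-1.34011, -1.07472, -0.1702)–(-1.6758, -0.807, -0.1702)  len=0.4294
  (v14,v16,v17) [-+-] → (-1.34011, -1.07472, -0.1702)–(-0.4139, -1.8134, -0.1702)  len=1.1847
  (v14,v17,v12) [--+] → (-1.38725, -1.42342, -0.1702)–(-1.97778, -0.952458, -0.1702)  len=0.7553
  (v12,v17,v15) [+-+] → (-1.38725, -1.42342, -0.1702)–(-0.488491, -2.14017, -0.1702)  len=1.1496
  (v16,v19,v17) [++-] → (0.00470269, -1.71785, -0.1702)–(-0.4139, -1.8134, -0.1702)  len=0.4294
  (v17,v19,v20) [-+-] → (0.00470269, -1.71785, -0.1702)–(1.1597, -1.4542, -0.1702)  len=1.1847
  (v17,v20,v15) [--+] → (0.247904, -1.97208, -0.1702)–(-0.488491, -2.14017, -0.1702)  len=0.7553
  (v15,v20,v18) [+-+] → (0.247904, -1.97208, -0.1702)–(1.36868, -1.71628, -0.1702)  len=1.1496
  (v19,v1,v20) [++-] → (1.34599, -1.06736, -0.1702)–(1.1597, -1.4542, -0.1702)  len=0.4294
  (v20,v1,v2) [-+-] → (1.34599, -1.06736, -0.1702)–(1.86, 0, -0.1702)  len=1.1847
  (v20,v2,v18) [--+] → (1.6964, -1.03576, -0.1702)–(1.36868, -1.71628, -0.1702)  len=0.7553
  (v18,v2,v0) [+-+] → (1.6964, -1.03576, -0.1702)–(2.19518, 0, -0.1702)  len=1.1496

Chained into 2 loop(s):
  loop 1: 14 segments, perimeter = 11.2984
  loop 2: 14 segments, perimeter = 13.3344
Total perimeter = 24.633

loops=2 perimeter=24.633


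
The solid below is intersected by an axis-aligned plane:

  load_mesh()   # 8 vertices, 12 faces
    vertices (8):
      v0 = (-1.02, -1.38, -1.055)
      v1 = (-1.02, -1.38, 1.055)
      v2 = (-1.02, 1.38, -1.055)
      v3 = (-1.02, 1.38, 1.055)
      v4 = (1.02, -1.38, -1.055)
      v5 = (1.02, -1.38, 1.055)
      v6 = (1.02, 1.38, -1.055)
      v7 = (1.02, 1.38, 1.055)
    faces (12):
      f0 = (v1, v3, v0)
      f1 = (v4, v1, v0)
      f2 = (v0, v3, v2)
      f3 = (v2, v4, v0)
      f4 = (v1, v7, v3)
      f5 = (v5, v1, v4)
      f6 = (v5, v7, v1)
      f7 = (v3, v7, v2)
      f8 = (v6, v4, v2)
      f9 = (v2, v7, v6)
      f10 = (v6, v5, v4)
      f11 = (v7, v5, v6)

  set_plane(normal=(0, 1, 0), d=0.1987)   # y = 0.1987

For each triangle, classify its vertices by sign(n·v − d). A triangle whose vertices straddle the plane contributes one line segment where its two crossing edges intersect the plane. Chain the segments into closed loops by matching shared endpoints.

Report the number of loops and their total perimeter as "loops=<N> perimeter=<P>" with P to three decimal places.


Straddling triangles (8 of 12):
  (v1,v3,v0) [-+-] → (-1.02, 0.1987, 1.055)–(-1.02, 0.1987, 0.151905)  len=0.9031
  (v0,v3,v2) [-++] → (-1.02, 0.1987, 0.151905)–(-1.02, 0.1987, -1.055)  len=1.2069
  (v2,v4,v0) [+--] → (-0.146865, 0.1987, -1.055)–(-1.02, 0.1987, -1.055)  len=0.8731
  (v1,v7,v3) [-++] → (0.146865, 0.1987, 1.055)–(-1.02, 0.1987, 1.055)  len=1.1669
  (v5,v7,v1) [-+-] → (1.02, 0.1987, 1.055)–(0.146865, 0.1987, 1.055)  len=0.8731
  (v6,v4,v2) [+-+] → (1.02, 0.1987, -1.055)–(-0.146865, 0.1987, -1.055)  len=1.1669
  (v6,v5,v4) [+--] → (1.02, 0.1987, -0.151905)–(1.02, 0.1987, -1.055)  len=0.9031
  (v7,v5,v6) [+-+] → (1.02, 0.1987, 1.055)–(1.02, 0.1987, -0.151905)  len=1.2069

Chained into 1 loop(s):
  loop 1: 8 segments, perimeter = 8.3000
Total perimeter = 8.300

loops=1 perimeter=8.300


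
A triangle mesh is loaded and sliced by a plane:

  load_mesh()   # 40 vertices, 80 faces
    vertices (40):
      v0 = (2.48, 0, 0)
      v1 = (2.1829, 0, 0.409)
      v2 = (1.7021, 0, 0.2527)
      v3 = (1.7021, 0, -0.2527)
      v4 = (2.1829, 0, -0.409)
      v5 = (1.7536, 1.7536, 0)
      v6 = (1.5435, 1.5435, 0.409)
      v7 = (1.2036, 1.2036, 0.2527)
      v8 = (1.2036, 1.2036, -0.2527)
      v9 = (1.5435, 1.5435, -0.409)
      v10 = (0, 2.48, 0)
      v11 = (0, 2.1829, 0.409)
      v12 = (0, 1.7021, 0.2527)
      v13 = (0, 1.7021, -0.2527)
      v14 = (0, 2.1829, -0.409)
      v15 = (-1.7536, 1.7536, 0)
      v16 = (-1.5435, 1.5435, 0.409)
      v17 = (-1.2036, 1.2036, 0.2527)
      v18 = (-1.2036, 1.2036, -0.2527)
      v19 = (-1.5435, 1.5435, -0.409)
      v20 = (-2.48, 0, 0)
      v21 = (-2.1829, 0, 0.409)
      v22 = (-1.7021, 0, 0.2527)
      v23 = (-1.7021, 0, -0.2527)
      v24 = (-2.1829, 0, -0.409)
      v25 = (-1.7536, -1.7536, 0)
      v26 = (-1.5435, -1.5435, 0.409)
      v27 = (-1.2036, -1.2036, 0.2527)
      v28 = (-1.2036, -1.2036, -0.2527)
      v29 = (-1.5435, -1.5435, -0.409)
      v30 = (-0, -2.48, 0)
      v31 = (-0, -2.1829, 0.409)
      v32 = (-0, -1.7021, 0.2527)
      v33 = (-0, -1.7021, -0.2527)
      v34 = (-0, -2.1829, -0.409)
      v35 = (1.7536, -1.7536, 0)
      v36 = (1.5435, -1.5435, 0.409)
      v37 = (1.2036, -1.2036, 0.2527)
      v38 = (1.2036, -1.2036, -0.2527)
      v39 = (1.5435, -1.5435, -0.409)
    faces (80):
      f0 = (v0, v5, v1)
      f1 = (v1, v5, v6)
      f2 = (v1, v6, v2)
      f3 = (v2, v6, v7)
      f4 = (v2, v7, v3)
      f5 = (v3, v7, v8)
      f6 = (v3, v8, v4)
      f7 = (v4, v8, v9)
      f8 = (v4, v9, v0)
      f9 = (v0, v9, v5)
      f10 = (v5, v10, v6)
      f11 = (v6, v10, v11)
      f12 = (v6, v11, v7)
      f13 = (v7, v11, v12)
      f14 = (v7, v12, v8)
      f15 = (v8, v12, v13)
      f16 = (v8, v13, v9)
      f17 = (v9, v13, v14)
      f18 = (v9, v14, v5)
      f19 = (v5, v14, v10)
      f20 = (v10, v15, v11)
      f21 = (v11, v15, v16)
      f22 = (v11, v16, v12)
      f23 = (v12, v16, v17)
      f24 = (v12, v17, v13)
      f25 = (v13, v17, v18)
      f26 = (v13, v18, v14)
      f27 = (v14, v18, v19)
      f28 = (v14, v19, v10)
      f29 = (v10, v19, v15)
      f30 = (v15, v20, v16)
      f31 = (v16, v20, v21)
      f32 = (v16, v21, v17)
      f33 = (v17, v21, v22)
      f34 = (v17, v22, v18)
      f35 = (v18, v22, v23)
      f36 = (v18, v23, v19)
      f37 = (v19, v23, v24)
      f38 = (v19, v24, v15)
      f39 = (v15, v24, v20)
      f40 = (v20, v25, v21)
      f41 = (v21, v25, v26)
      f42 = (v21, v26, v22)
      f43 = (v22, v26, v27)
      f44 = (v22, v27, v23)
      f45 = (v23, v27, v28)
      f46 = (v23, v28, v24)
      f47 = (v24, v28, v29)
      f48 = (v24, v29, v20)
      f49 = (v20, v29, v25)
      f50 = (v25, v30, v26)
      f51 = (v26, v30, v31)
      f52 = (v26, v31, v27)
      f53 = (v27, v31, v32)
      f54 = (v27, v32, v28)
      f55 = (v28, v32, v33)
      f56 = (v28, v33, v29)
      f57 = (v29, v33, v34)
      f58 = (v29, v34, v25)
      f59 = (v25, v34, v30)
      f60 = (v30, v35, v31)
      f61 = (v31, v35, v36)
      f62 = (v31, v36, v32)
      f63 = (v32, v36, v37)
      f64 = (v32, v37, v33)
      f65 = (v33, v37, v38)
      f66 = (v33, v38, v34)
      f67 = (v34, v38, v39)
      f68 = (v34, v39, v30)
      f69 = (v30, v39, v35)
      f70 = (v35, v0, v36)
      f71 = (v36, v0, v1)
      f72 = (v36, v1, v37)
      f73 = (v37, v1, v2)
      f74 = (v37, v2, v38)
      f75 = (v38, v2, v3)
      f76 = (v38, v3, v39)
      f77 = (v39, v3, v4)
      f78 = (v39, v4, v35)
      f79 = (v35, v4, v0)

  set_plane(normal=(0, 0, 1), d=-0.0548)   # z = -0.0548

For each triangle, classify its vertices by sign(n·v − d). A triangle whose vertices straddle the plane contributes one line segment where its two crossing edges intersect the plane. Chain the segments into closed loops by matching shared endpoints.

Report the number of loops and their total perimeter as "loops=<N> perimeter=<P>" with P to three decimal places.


Straddling triangles (32 of 80):
  (v2,v7,v3) [++-] → (1.5069, 0.471295, -0.0548)–(1.7021, 0, -0.0548)  len=0.5101
  (v3,v7,v8) [-+-] → (1.5069, 0.471295, -0.0548)–(1.2036, 1.2036, -0.0548)  len=0.7926
  (v4,v9,v0) [--+] → (2.35452, 0.206806, -0.0548)–(2.44019, 0, -0.0548)  len=0.2238
  (v0,v9,v5) [+-+] → (2.35452, 0.206806, -0.0548)–(1.72545, 1.72545, -0.0548)  len=1.6438
  (v7,v12,v8) [++-] → (0.732305, 1.3988, -0.0548)–(1.2036, 1.2036, -0.0548)  len=0.5101
  (v8,v12,v13) [-+-] → (0.732305, 1.3988, -0.0548)–(0, 1.7021, -0.0548)  len=0.7926
  (v9,v14,v5) [--+] → (1.51864, 1.81112, -0.0548)–(1.72545, 1.72545, -0.0548)  len=0.2238
  (v5,v14,v10) [+-+] → (1.51864, 1.81112, -0.0548)–(0, 2.44019, -0.0548)  len=1.6438
  (v12,v17,v13) [++-] → (-0.471295, 1.5069, -0.0548)–(0, 1.7021, -0.0548)  len=0.5101
  (v13,v17,v18) [-+-] → (-0.471295, 1.5069, -0.0548)–(-1.2036, 1.2036, -0.0548)  len=0.7926
  (v14,v19,v10) [--+] → (-0.206806, 2.35452, -0.0548)–(0, 2.44019, -0.0548)  len=0.2238
  (v10,v19,v15) [+-+] → (-0.206806, 2.35452, -0.0548)–(-1.72545, 1.72545, -0.0548)  len=1.6438
  (v17,v22,v18) [++-] → (-1.3988, 0.732305, -0.0548)–(-1.2036, 1.2036, -0.0548)  len=0.5101
  (v18,v22,v23) [-+-] → (-1.3988, 0.732305, -0.0548)–(-1.7021, 0, -0.0548)  len=0.7926
  (v19,v24,v15) [--+] → (-1.81112, 1.51864, -0.0548)–(-1.72545, 1.72545, -0.0548)  len=0.2238
  (v15,v24,v20) [+-+] → (-1.81112, 1.51864, -0.0548)–(-2.44019, 0, -0.0548)  len=1.6438
  (v22,v27,v23) [++-] → (-1.5069, -0.471295, -0.0548)–(-1.7021, 0, -0.0548)  len=0.5101
  (v23,v27,v28) [-+-] → (-1.5069, -0.471295, -0.0548)–(-1.2036, -1.2036, -0.0548)  len=0.7926
  (v24,v29,v20) [--+] → (-2.35452, -0.206806, -0.0548)–(-2.44019, 0, -0.0548)  len=0.2238
  (v20,v29,v25) [+-+] → (-2.35452, -0.206806, -0.0548)–(-1.72545, -1.72545, -0.0548)  len=1.6438
  (v27,v32,v28) [++-] → (-0.732305, -1.3988, -0.0548)–(-1.2036, -1.2036, -0.0548)  len=0.5101
  (v28,v32,v33) [-+-] → (-0.732305, -1.3988, -0.0548)–(0, -1.7021, -0.0548)  len=0.7926
  (v29,v34,v25) [--+] → (-1.51864, -1.81112, -0.0548)–(-1.72545, -1.72545, -0.0548)  len=0.2238
  (v25,v34,v30) [+-+] → (-1.51864, -1.81112, -0.0548)–(0, -2.44019, -0.0548)  len=1.6438
  (v32,v37,v33) [++-] → (0.471295, -1.5069, -0.0548)–(0, -1.7021, -0.0548)  len=0.5101
  (v33,v37,v38) [-+-] → (0.471295, -1.5069, -0.0548)–(1.2036, -1.2036, -0.0548)  len=0.7926
  (v34,v39,v30) [--+] → (0.206806, -2.35452, -0.0548)–(0, -2.44019, -0.0548)  len=0.2238
  (v30,v39,v35) [+-+] → (0.206806, -2.35452, -0.0548)–(1.72545, -1.72545, -0.0548)  len=1.6438
  (v37,v2,v38) [++-] → (1.3988, -0.732305, -0.0548)–(1.2036, -1.2036, -0.0548)  len=0.5101
  (v38,v2,v3) [-+-] → (1.3988, -0.732305, -0.0548)–(1.7021, 0, -0.0548)  len=0.7926
  (v39,v4,v35) [--+] → (1.81112, -1.51864, -0.0548)–(1.72545, -1.72545, -0.0548)  len=0.2238
  (v35,v4,v0) [+-+] → (1.81112, -1.51864, -0.0548)–(2.44019, 0, -0.0548)  len=1.6438

Chained into 2 loop(s):
  loop 1: 16 segments, perimeter = 10.4220
  loop 2: 16 segments, perimeter = 14.9410
Total perimeter = 25.363

loops=2 perimeter=25.363
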